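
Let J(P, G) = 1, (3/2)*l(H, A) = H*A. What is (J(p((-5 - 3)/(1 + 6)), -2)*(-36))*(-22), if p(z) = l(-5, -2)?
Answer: 792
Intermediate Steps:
l(H, A) = 2*A*H/3 (l(H, A) = 2*(H*A)/3 = 2*(A*H)/3 = 2*A*H/3)
p(z) = 20/3 (p(z) = (⅔)*(-2)*(-5) = 20/3)
(J(p((-5 - 3)/(1 + 6)), -2)*(-36))*(-22) = (1*(-36))*(-22) = -36*(-22) = 792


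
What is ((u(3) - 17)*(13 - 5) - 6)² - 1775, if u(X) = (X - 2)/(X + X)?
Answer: 162109/9 ≈ 18012.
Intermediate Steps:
u(X) = (-2 + X)/(2*X) (u(X) = (-2 + X)/((2*X)) = (-2 + X)*(1/(2*X)) = (-2 + X)/(2*X))
((u(3) - 17)*(13 - 5) - 6)² - 1775 = (((½)*(-2 + 3)/3 - 17)*(13 - 5) - 6)² - 1775 = (((½)*(⅓)*1 - 17)*8 - 6)² - 1775 = ((⅙ - 17)*8 - 6)² - 1775 = (-101/6*8 - 6)² - 1775 = (-404/3 - 6)² - 1775 = (-422/3)² - 1775 = 178084/9 - 1775 = 162109/9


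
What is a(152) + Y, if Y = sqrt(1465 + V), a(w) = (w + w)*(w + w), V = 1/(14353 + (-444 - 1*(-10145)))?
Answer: 92416 + sqrt(847641575994)/24054 ≈ 92454.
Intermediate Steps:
V = 1/24054 (V = 1/(14353 + (-444 + 10145)) = 1/(14353 + 9701) = 1/24054 ≈ 4.1573e-5)
a(w) = 4*w**2 (a(w) = (2*w)*(2*w) = 4*w**2)
Y = sqrt(847641575994)/24054 (Y = sqrt(1465 + 1/24054) = sqrt(35239111/24054) = sqrt(847641575994)/24054 ≈ 38.275)
a(152) + Y = 4*152**2 + sqrt(847641575994)/24054 = 4*23104 + sqrt(847641575994)/24054 = 92416 + sqrt(847641575994)/24054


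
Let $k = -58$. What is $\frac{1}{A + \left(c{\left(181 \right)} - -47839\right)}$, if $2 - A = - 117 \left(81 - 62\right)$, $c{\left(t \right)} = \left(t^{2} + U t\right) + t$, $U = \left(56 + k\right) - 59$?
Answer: $\frac{1}{71965} \approx 1.3896 \cdot 10^{-5}$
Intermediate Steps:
$U = -61$ ($U = \left(56 - 58\right) - 59 = -2 - 59 = -61$)
$c{\left(t \right)} = t^{2} - 60 t$ ($c{\left(t \right)} = \left(t^{2} - 61 t\right) + t = t^{2} - 60 t$)
$A = 2225$ ($A = 2 - - 117 \left(81 - 62\right) = 2 - \left(-117\right) 19 = 2 - -2223 = 2 + 2223 = 2225$)
$\frac{1}{A + \left(c{\left(181 \right)} - -47839\right)} = \frac{1}{2225 + \left(181 \left(-60 + 181\right) - -47839\right)} = \frac{1}{2225 + \left(181 \cdot 121 + 47839\right)} = \frac{1}{2225 + \left(21901 + 47839\right)} = \frac{1}{2225 + 69740} = \frac{1}{71965}$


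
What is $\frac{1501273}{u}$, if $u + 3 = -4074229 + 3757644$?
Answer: $- \frac{1501273}{316588} \approx -4.742$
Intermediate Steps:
$u = -316588$ ($u = -3 + \left(-4074229 + 3757644\right) = -3 - 316585 = -316588$)
$\frac{1501273}{u} = \frac{1501273}{-316588} = 1501273 \left(- \frac{1}{316588}\right) = - \frac{1501273}{316588}$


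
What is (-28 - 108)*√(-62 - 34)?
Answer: -544*I*√6 ≈ -1332.5*I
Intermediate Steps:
(-28 - 108)*√(-62 - 34) = -544*I*√6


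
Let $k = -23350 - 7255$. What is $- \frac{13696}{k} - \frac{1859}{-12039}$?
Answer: $\frac{221780839}{368453595} \approx 0.60192$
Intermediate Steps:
$k = -30605$
$- \frac{13696}{k} - \frac{1859}{-12039} = - \frac{13696}{-30605} - \frac{1859}{-12039} = \left(-13696\right) \left(- \frac{1}{30605}\right) - - \frac{1859}{12039} = \frac{13696}{30605} + \frac{1859}{12039} = \frac{221780839}{368453595}$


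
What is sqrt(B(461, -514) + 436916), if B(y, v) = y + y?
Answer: sqrt(437838) ≈ 661.69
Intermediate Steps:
B(y, v) = 2*y
sqrt(B(461, -514) + 436916) = sqrt(2*461 + 436916) = sqrt(922 + 436916) = sqrt(437838)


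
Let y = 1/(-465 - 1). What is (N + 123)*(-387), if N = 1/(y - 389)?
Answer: -2876230311/60425 ≈ -47600.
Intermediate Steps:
y = -1/466 (y = 1/(-466) = -1/466 ≈ -0.0021459)
N = -466/181275 (N = 1/(-1/466 - 389) = 1/(-181275/466) = -466/181275 ≈ -0.0025707)
(N + 123)*(-387) = (-466/181275 + 123)*(-387) = (22296359/181275)*(-387) = -2876230311/60425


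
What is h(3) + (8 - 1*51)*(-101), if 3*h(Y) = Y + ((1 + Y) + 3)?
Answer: 13039/3 ≈ 4346.3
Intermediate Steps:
h(Y) = 4/3 + 2*Y/3 (h(Y) = (Y + ((1 + Y) + 3))/3 = (Y + (4 + Y))/3 = (4 + 2*Y)/3 = 4/3 + 2*Y/3)
h(3) + (8 - 1*51)*(-101) = (4/3 + (⅔)*3) + (8 - 1*51)*(-101) = (4/3 + 2) + (8 - 51)*(-101) = 10/3 - 43*(-101) = 10/3 + 4343 = 13039/3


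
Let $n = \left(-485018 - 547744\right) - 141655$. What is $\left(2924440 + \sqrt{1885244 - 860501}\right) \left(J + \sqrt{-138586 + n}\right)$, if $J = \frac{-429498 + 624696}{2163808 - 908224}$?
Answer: $\frac{\left(32533 + 209264 i \sqrt{1313003}\right) \left(2924440 + \sqrt{1024743}\right)}{209264} \approx 4.548 \cdot 10^{5} + 3.3522 \cdot 10^{9} i$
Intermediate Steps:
$n = -1174417$ ($n = -1032762 - 141655 = -1174417$)
$J = \frac{32533}{209264}$ ($J = \frac{195198}{1255584} = 195198 \cdot \frac{1}{1255584} = \frac{32533}{209264} \approx 0.15546$)
$\left(2924440 + \sqrt{1885244 - 860501}\right) \left(J + \sqrt{-138586 + n}\right) = \left(2924440 + \sqrt{1885244 - 860501}\right) \left(\frac{32533}{209264} + \sqrt{-138586 - 1174417}\right) = \left(2924440 + \sqrt{1024743}\right) \left(\frac{32533}{209264} + \sqrt{-1313003}\right) = \left(2924440 + \sqrt{1024743}\right) \left(\frac{32533}{209264} + i \sqrt{1313003}\right)$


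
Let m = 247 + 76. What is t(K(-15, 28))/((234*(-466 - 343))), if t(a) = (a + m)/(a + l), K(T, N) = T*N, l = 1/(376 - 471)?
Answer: -9215/7553498706 ≈ -1.2200e-6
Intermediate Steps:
l = -1/95 (l = 1/(-95) = -1/95 ≈ -0.010526)
K(T, N) = N*T
m = 323
t(a) = (323 + a)/(-1/95 + a) (t(a) = (a + 323)/(a - 1/95) = (323 + a)/(-1/95 + a))
t(K(-15, 28))/((234*(-466 - 343))) = (95*(323 + 28*(-15))/(-1 + 95*(28*(-15))))/((234*(-466 - 343))) = (95*(323 - 420)/(-1 + 95*(-420)))/((234*(-809))) = (95*(-97)/(-1 - 39900))/(-189306) = (95*(-97)/(-39901))*(-1/189306) = (95*(-1/39901)*(-97))*(-1/189306) = (9215/39901)*(-1/189306) = -9215/7553498706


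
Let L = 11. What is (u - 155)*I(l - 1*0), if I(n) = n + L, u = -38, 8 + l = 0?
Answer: -579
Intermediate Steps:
l = -8 (l = -8 + 0 = -8)
I(n) = 11 + n (I(n) = n + 11 = 11 + n)
(u - 155)*I(l - 1*0) = (-38 - 155)*(11 + (-8 - 1*0)) = -193*(11 + (-8 + 0)) = -193*(11 - 8) = -193*3 = -579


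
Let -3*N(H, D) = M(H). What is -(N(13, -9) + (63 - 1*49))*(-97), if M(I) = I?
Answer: 2813/3 ≈ 937.67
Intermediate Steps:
N(H, D) = -H/3
-(N(13, -9) + (63 - 1*49))*(-97) = -(-1/3*13 + (63 - 1*49))*(-97) = -(-13/3 + (63 - 49))*(-97) = -(-13/3 + 14)*(-97) = -29*(-97)/3 = -1*(-2813/3) = 2813/3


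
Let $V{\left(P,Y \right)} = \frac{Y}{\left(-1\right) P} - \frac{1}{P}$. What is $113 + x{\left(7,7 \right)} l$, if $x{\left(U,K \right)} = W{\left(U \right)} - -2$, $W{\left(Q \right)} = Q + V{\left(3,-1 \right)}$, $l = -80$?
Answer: $-607$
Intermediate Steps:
$V{\left(P,Y \right)} = - \frac{1}{P} - \frac{Y}{P}$ ($V{\left(P,Y \right)} = Y \left(- \frac{1}{P}\right) - \frac{1}{P} = - \frac{Y}{P} - \frac{1}{P} = - \frac{1}{P} - \frac{Y}{P}$)
$W{\left(Q \right)} = Q$ ($W{\left(Q \right)} = Q + \frac{-1 - -1}{3} = Q + \frac{-1 + 1}{3} = Q + \frac{1}{3} \cdot 0 = Q + 0 = Q$)
$x{\left(U,K \right)} = 2 + U$ ($x{\left(U,K \right)} = U - -2 = U + 2 = 2 + U$)
$113 + x{\left(7,7 \right)} l = 113 + \left(2 + 7\right) \left(-80\right) = 113 + 9 \left(-80\right) = 113 - 720 = -607$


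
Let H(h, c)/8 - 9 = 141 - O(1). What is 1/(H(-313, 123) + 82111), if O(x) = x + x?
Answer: 1/83295 ≈ 1.2006e-5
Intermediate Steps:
O(x) = 2*x
H(h, c) = 1184 (H(h, c) = 72 + 8*(141 - 2) = 72 + 8*139 = 72 + 1112 = 1184)
1/(H(-313, 123) + 82111) = 1/(1184 + 82111) = 1/83295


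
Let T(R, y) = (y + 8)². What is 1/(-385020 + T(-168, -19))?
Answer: -1/384899 ≈ -2.5981e-6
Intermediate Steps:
T(R, y) = (8 + y)²
1/(-385020 + T(-168, -19)) = 1/(-385020 + (8 - 19)²) = 1/(-385020 + (-11)²) = 1/(-385020 + 121) = 1/(-384899) = -1/384899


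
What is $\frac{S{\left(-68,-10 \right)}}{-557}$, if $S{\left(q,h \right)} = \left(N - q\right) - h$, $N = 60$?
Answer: $- \frac{138}{557} \approx -0.24776$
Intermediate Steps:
$S{\left(q,h \right)} = 60 - h - q$ ($S{\left(q,h \right)} = \left(60 - q\right) - h = 60 - h - q$)
$\frac{S{\left(-68,-10 \right)}}{-557} = \frac{60 - -10 - -68}{-557} = \left(60 + 10 + 68\right) \left(- \frac{1}{557}\right) = 138 \left(- \frac{1}{557}\right) = - \frac{138}{557}$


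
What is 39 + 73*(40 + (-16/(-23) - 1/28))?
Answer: 1936621/644 ≈ 3007.2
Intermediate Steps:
39 + 73*(40 + (-16/(-23) - 1/28)) = 39 + 73*(40 + (-16*(-1/23) - 1*1/28)) = 39 + 73*(40 + (16/23 - 1/28)) = 39 + 73*(40 + 425/644) = 39 + 73*(26185/644) = 39 + 1911505/644 = 1936621/644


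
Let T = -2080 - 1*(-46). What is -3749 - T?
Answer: -1715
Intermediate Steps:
T = -2034 (T = -2080 + 46 = -2034)
-3749 - T = -3749 - 1*(-2034) = -3749 + 2034 = -1715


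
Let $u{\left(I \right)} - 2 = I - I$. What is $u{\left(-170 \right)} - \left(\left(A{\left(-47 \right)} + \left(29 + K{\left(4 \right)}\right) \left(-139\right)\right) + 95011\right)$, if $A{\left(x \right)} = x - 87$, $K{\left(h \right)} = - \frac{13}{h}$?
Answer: $- \frac{365183}{4} \approx -91296.0$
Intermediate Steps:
$A{\left(x \right)} = -87 + x$
$u{\left(I \right)} = 2$ ($u{\left(I \right)} = 2 + \left(I - I\right) = 2 + 0 = 2$)
$u{\left(-170 \right)} - \left(\left(A{\left(-47 \right)} + \left(29 + K{\left(4 \right)}\right) \left(-139\right)\right) + 95011\right) = 2 - \left(\left(\left(-87 - 47\right) + \left(29 - \frac{13}{4}\right) \left(-139\right)\right) + 95011\right) = 2 - \left(\left(-134 + \left(29 - \frac{13}{4}\right) \left(-139\right)\right) + 95011\right) = 2 - \left(\left(-134 + \frac{103}{4} \left(-139\right)\right) + 95011\right) = 2 - \left(\left(-134 - \frac{14317}{4}\right) + 95011\right) = 2 - \left(- \frac{14853}{4} + 95011\right) = 2 - \frac{365191}{4} = - \frac{365183}{4}$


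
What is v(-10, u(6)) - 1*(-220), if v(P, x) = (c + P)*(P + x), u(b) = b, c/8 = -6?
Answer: 452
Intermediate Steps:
c = -48 (c = 8*(-6) = -48)
v(P, x) = (-48 + P)*(P + x)
v(-10, u(6)) - 1*(-220) = ((-10)² - 48*(-10) - 48*6 - 10*6) - 1*(-220) = (100 + 480 - 288 - 60) + 220 = 232 + 220 = 452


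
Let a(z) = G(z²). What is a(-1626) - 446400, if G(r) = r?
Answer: 2197476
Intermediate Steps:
a(z) = z²
a(-1626) - 446400 = (-1626)² - 446400 = 2643876 - 446400 = 2197476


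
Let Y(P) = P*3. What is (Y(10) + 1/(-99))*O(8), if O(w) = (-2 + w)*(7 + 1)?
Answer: 47504/33 ≈ 1439.5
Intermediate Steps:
Y(P) = 3*P
O(w) = -16 + 8*w (O(w) = (-2 + w)*8 = -16 + 8*w)
(Y(10) + 1/(-99))*O(8) = (3*10 + 1/(-99))*(-16 + 8*8) = (30 - 1/99)*(-16 + 64) = (2969/99)*48 = 47504/33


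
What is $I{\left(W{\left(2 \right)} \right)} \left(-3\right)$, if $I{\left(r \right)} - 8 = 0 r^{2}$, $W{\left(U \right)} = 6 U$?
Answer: $-24$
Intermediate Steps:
$I{\left(r \right)} = 8$ ($I{\left(r \right)} = 8 + 0 r^{2} = 8 + 0 = 8$)
$I{\left(W{\left(2 \right)} \right)} \left(-3\right) = 8 \left(-3\right) = -24$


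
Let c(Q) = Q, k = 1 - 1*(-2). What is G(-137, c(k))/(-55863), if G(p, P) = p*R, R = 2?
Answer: 274/55863 ≈ 0.0049049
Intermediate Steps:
k = 3 (k = 1 + 2 = 3)
G(p, P) = 2*p (G(p, P) = p*2 = 2*p)
G(-137, c(k))/(-55863) = (2*(-137))/(-55863) = -274*(-1/55863) = 274/55863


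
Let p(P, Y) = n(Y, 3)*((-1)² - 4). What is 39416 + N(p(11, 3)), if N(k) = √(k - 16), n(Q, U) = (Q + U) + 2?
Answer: 39416 + 2*I*√10 ≈ 39416.0 + 6.3246*I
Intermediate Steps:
n(Q, U) = 2 + Q + U
p(P, Y) = -15 - 3*Y (p(P, Y) = (2 + Y + 3)*((-1)² - 4) = (5 + Y)*(1 - 4) = (5 + Y)*(-3) = -15 - 3*Y)
N(k) = √(-16 + k)
39416 + N(p(11, 3)) = 39416 + √(-16 + (-15 - 3*3)) = 39416 + √(-16 + (-15 - 9)) = 39416 + √(-16 - 24) = 39416 + √(-40) = 39416 + 2*I*√10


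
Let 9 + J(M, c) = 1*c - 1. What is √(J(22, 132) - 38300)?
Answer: 3*I*√4242 ≈ 195.39*I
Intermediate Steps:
J(M, c) = -10 + c (J(M, c) = -9 + (1*c - 1) = -9 + (c - 1) = -9 + (-1 + c) = -10 + c)
√(J(22, 132) - 38300) = √((-10 + 132) - 38300) = √(122 - 38300) = √(-38178) = 3*I*√4242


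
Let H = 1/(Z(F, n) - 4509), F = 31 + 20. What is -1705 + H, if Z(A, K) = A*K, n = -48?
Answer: -11861686/6957 ≈ -1705.0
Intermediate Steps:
F = 51
H = -1/6957 (H = 1/(51*(-48) - 4509) = 1/(-2448 - 4509) = 1/(-6957) = -1/6957 ≈ -0.00014374)
-1705 + H = -1705 - 1/6957 = -11861686/6957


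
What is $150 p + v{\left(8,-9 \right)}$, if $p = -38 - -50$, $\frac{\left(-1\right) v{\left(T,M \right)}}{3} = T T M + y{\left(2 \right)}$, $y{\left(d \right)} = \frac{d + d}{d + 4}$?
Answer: $3526$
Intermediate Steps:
$y{\left(d \right)} = \frac{2 d}{4 + d}$
$v{\left(T,M \right)} = -2 - 3 M T^{2}$ ($v{\left(T,M \right)} = - 3 \left(T T M + 2 \cdot 2 \frac{1}{4 + 2}\right) = - 3 \left(T^{2} M + 2 \cdot 2 \cdot \frac{1}{6}\right) = - 3 \left(M T^{2} + 2 \cdot 2 \cdot \frac{1}{6}\right) = - 3 \left(M T^{2} + \frac{2}{3}\right) = - 3 \left(\frac{2}{3} + M T^{2}\right) = -2 - 3 M T^{2}$)
$p = 12$ ($p = -38 + 50 = 12$)
$150 p + v{\left(8,-9 \right)} = 150 \cdot 12 - \left(2 - 27 \cdot 8^{2}\right) = 1800 - \left(2 - 1728\right) = 1800 + \left(-2 + 1728\right) = 1800 + 1726 = 3526$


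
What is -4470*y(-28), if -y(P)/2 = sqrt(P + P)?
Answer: 17880*I*sqrt(14) ≈ 66901.0*I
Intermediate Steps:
y(P) = -2*sqrt(2)*sqrt(P) (y(P) = -2*sqrt(P + P) = -2*sqrt(2)*sqrt(P))
-4470*y(-28) = -(-8940)*sqrt(2)*sqrt(-28) = -(-8940)*sqrt(2)*2*I*sqrt(7) = -(-17880)*I*sqrt(14) = 17880*I*sqrt(14)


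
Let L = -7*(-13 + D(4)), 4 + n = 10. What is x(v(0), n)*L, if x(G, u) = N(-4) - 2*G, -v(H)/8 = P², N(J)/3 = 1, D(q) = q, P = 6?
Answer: 36477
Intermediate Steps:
N(J) = 3 (N(J) = 3*1 = 3)
n = 6 (n = -4 + 10 = 6)
v(H) = -288 (v(H) = -8*6² = -8*36 = -288)
L = 63 (L = -7*(-13 + 4) = -7*(-9) = 63)
x(G, u) = 3 - 2*G
x(v(0), n)*L = (3 - 2*(-288))*63 = (3 + 576)*63 = 579*63 = 36477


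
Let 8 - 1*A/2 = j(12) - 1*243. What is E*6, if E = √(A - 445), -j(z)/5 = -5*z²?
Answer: 6*I*√7143 ≈ 507.1*I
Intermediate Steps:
j(z) = 25*z² (j(z) = -(-25)*z² = 25*z²)
A = -6698 (A = 16 - 2*(25*12² - 1*243) = 16 - 2*(25*144 - 243) = 16 - 2*(3600 - 243) = 16 - 2*3357 = 16 - 6714 = -6698)
E = I*√7143 (E = √(-6698 - 445) = √(-7143) = I*√7143 ≈ 84.516*I)
E*6 = (I*√7143)*6 = 6*I*√7143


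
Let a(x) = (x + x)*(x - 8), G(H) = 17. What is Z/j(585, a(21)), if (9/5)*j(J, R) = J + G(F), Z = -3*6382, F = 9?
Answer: -86157/1505 ≈ -57.247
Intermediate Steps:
Z = -19146
a(x) = 2*x*(-8 + x) (a(x) = (2*x)*(-8 + x) = 2*x*(-8 + x))
j(J, R) = 85/9 + 5*J/9 (j(J, R) = 5*(J + 17)/9 = 5*(17 + J)/9 = 85/9 + 5*J/9)
Z/j(585, a(21)) = -19146/(85/9 + (5/9)*585) = -19146/(85/9 + 325) = -19146/3010/9 = -19146*9/3010 = -86157/1505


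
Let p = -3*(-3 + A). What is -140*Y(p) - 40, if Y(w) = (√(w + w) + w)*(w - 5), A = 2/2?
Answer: -880 - 280*√3 ≈ -1365.0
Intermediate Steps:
A = 1 (A = 2*(½) = 1)
p = 6 (p = -3*(-3 + 1) = -3*(-2) = 6)
Y(w) = (-5 + w)*(w + √2*√w) (Y(w) = (√(2*w) + w)*(-5 + w) = (√2*√w + w)*(-5 + w) = (w + √2*√w)*(-5 + w) = (-5 + w)*(w + √2*√w))
-140*Y(p) - 40 = -140*(6² - 5*6 + √2*6^(3/2) - 5*√2*√6) - 40 = -140*(36 - 30 + √2*(6*√6) - 10*√3) - 40 = -140*(36 - 30 + 12*√3 - 10*√3) - 40 = -140*(6 + 2*√3) - 40 = (-840 - 280*√3) - 40 = -880 - 280*√3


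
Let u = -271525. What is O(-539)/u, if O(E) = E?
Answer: 539/271525 ≈ 0.0019851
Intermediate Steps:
O(-539)/u = -539/(-271525) = -539*(-1/271525) = 539/271525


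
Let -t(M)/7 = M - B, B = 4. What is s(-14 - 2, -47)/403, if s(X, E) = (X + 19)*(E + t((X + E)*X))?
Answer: -21225/403 ≈ -52.667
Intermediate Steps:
t(M) = 28 - 7*M (t(M) = -7*(M - 1*4) = -7*(M - 4) = -7*(-4 + M) = 28 - 7*M)
s(X, E) = (19 + X)*(28 + E - 7*X*(E + X)) (s(X, E) = (X + 19)*(E + (28 - 7*(X + E)*X)) = (19 + X)*(E + (28 - 7*(E + X)*X)) = (19 + X)*(E + (28 - 7*X*(E + X))) = (19 + X)*(28 + E - 7*X*(E + X)))
s(-14 - 2, -47)/403 = (532 + 19*(-47) - 47*(-14 - 2) - 133*(-14 - 2)*(-47 + (-14 - 2)) - 7*(-14 - 2)*(-4 + (-14 - 2)*(-47 + (-14 - 2))))/403 = (532 - 893 - 47*(-16) - 133*(-16)*(-47 - 16) - 7*(-16)*(-4 - 16*(-47 - 16)))*(1/403) = (532 - 893 + 752 - 133*(-16)*(-63) - 7*(-16)*(-4 - 16*(-63)))*(1/403) = (532 - 893 + 752 - 134064 - 7*(-16)*(-4 + 1008))*(1/403) = (532 - 893 + 752 - 134064 - 7*(-16)*1004)*(1/403) = (532 - 893 + 752 - 134064 + 112448)*(1/403) = -21225*1/403 = -21225/403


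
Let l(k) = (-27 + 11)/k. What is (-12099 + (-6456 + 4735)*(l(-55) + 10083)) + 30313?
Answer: -953432131/55 ≈ -1.7335e+7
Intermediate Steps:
l(k) = -16/k
(-12099 + (-6456 + 4735)*(l(-55) + 10083)) + 30313 = (-12099 + (-6456 + 4735)*(-16/(-55) + 10083)) + 30313 = (-12099 - 1721*(-16*(-1/55) + 10083)) + 30313 = (-12099 - 1721*(16/55 + 10083)) + 30313 = (-12099 - 1721*554581/55) + 30313 = (-12099 - 954433901/55) + 30313 = -955099346/55 + 30313 = -953432131/55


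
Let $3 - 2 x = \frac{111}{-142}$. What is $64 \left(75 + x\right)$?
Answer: $\frac{349392}{71} \approx 4921.0$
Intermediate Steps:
$x = \frac{537}{284}$ ($x = \frac{3}{2} - \frac{111 \frac{1}{-142}}{2} = \frac{3}{2} - \frac{111 \left(- \frac{1}{142}\right)}{2} = \frac{3}{2} - - \frac{111}{284} = \frac{3}{2} + \frac{111}{284} = \frac{537}{284} \approx 1.8908$)
$64 \left(75 + x\right) = 64 \left(75 + \frac{537}{284}\right) = 64 \cdot \frac{21837}{284} = \frac{349392}{71}$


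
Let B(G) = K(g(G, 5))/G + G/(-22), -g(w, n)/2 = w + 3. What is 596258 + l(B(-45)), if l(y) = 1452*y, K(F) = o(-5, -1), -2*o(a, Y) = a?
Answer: 1797442/3 ≈ 5.9915e+5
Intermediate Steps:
g(w, n) = -6 - 2*w (g(w, n) = -2*(w + 3) = -2*(3 + w) = -6 - 2*w)
o(a, Y) = -a/2
K(F) = 5/2 (K(F) = -1/2*(-5) = 5/2)
B(G) = -G/22 + 5/(2*G) (B(G) = 5/(2*G) + G/(-22) = 5/(2*G) + G*(-1/22) = 5/(2*G) - G/22 = -G/22 + 5/(2*G))
596258 + l(B(-45)) = 596258 + 1452*((1/22)*(55 - 1*(-45)**2)/(-45)) = 596258 + 1452*((1/22)*(-1/45)*(55 - 1*2025)) = 596258 + 1452*((1/22)*(-1/45)*(55 - 2025)) = 596258 + 1452*((1/22)*(-1/45)*(-1970)) = 596258 + 1452*(197/99) = 596258 + 8668/3 = 1797442/3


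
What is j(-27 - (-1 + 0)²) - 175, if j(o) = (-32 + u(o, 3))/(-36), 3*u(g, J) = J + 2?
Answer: -18809/108 ≈ -174.16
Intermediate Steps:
u(g, J) = ⅔ + J/3 (u(g, J) = (J + 2)/3 = (2 + J)/3 = ⅔ + J/3)
j(o) = 91/108 (j(o) = (-32 + (⅔ + (⅓)*3))/(-36) = (-32 + (⅔ + 1))*(-1/36) = (-32 + 5/3)*(-1/36) = -91/3*(-1/36) = 91/108)
j(-27 - (-1 + 0)²) - 175 = 91/108 - 175 = -18809/108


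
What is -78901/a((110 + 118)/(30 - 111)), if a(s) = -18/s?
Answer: -2998238/243 ≈ -12338.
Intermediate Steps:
-78901/a((110 + 118)/(30 - 111)) = -78901*(-(110 + 118)/(18*(30 - 111))) = -78901/((-18/(228/(-81)))) = -78901/((-18/(228*(-1/81)))) = -78901/((-18/(-76/27))) = -78901/((-18*(-27/76))) = -78901/243/38 = -78901*38/243 = -2998238/243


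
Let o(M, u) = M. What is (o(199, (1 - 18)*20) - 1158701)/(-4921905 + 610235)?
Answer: 579251/2155835 ≈ 0.26869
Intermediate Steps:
(o(199, (1 - 18)*20) - 1158701)/(-4921905 + 610235) = (199 - 1158701)/(-4921905 + 610235) = -1158502/(-4311670) = -1158502*(-1/4311670) = 579251/2155835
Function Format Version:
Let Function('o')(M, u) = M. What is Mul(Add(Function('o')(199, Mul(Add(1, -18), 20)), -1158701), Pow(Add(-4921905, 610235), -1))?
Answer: Rational(579251, 2155835) ≈ 0.26869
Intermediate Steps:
Mul(Add(Function('o')(199, Mul(Add(1, -18), 20)), -1158701), Pow(Add(-4921905, 610235), -1)) = Mul(Add(199, -1158701), Pow(Add(-4921905, 610235), -1)) = Mul(-1158502, Pow(-4311670, -1)) = Mul(-1158502, Rational(-1, 4311670)) = Rational(579251, 2155835)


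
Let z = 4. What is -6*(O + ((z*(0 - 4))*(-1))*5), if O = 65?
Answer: -870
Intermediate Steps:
-6*(O + ((z*(0 - 4))*(-1))*5) = -6*(65 + ((4*(0 - 4))*(-1))*5) = -6*(65 + ((4*(-4))*(-1))*5) = -6*(65 - 16*(-1)*5) = -6*(65 + 16*5) = -6*(65 + 80) = -6*145 = -870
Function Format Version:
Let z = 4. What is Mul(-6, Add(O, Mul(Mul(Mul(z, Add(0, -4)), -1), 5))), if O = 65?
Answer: -870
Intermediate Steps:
Mul(-6, Add(O, Mul(Mul(Mul(z, Add(0, -4)), -1), 5))) = Mul(-6, Add(65, Mul(Mul(Mul(4, Add(0, -4)), -1), 5))) = Mul(-6, Add(65, Mul(Mul(Mul(4, -4), -1), 5))) = Mul(-6, Add(65, Mul(Mul(-16, -1), 5))) = Mul(-6, Add(65, Mul(16, 5))) = Mul(-6, Add(65, 80)) = Mul(-6, 145) = -870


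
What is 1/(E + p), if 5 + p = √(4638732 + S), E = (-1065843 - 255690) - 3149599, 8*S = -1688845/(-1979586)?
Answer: -3726736930224/16662747511561834769 - 12*√8079147210209675397/316592202719674860611 ≈ -2.2376e-7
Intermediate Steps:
S = 1688845/15836688 (S = (-1688845/(-1979586))/8 = (-1688845*(-1/1979586))/8 = (⅛)*(1688845/1979586) = 1688845/15836688 ≈ 0.10664)
E = -4471132 (E = -1321533 - 3149599 = -4471132)
p = -5 + √8079147210209675397/1319724 (p = -5 + √(4638732 + 1688845/15836688) = -5 + √(73462153088461/15836688) = -5 + √8079147210209675397/1319724 ≈ 2148.8)
1/(E + p) = 1/(-4471132 + (-5 + √8079147210209675397/1319724)) = 1/(-4471137 + √8079147210209675397/1319724)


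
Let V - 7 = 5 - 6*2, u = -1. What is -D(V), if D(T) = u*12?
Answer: 12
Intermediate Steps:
V = 0 (V = 7 + (5 - 6*2) = 7 + (5 - 12) = 7 - 7 = 0)
D(T) = -12 (D(T) = -1*12 = -12)
-D(V) = -1*(-12) = 12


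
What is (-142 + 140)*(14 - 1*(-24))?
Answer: -76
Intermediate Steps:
(-142 + 140)*(14 - 1*(-24)) = -2*(14 + 24) = -2*38 = -76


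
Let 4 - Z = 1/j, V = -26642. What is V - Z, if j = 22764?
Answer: -606569543/22764 ≈ -26646.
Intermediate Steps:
Z = 91055/22764 (Z = 4 - 1/22764 = 91055/22764 ≈ 4.0000)
V - Z = -26642 - 1*91055/22764 = -26642 - 91055/22764 = -606569543/22764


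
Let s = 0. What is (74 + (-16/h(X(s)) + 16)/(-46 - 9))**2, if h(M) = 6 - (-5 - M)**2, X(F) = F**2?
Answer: 237221604/43681 ≈ 5430.8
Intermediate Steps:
(74 + (-16/h(X(s)) + 16)/(-46 - 9))**2 = (74 + (-16/(6 - (5 + 0**2)**2) + 16)/(-46 - 9))**2 = (74 + (-16/(6 - (5 + 0)**2) + 16)/(-55))**2 = (74 + (-16/(6 - 1*5**2) + 16)*(-1/55))**2 = (74 + (-16/(6 - 1*25) + 16)*(-1/55))**2 = (74 + (-16/(6 - 25) + 16)*(-1/55))**2 = (74 + (-16/(-19) + 16)*(-1/55))**2 = (74 + (-16*(-1/19) + 16)*(-1/55))**2 = (74 + (16/19 + 16)*(-1/55))**2 = (74 + (320/19)*(-1/55))**2 = (74 - 64/209)**2 = (15402/209)**2 = 237221604/43681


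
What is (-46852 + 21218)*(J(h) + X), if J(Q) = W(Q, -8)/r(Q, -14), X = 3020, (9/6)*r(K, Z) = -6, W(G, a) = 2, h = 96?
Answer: -77401863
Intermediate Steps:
r(K, Z) = -4 (r(K, Z) = (⅔)*(-6) = -4)
J(Q) = -½ (J(Q) = 2/(-4) = 2*(-¼) = -½)
(-46852 + 21218)*(J(h) + X) = (-46852 + 21218)*(-½ + 3020) = -25634*6039/2 = -77401863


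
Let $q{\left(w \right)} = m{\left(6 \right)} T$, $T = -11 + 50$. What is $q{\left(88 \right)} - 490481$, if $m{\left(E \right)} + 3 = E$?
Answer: $-490364$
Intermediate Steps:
$m{\left(E \right)} = -3 + E$
$T = 39$
$q{\left(w \right)} = 117$ ($q{\left(w \right)} = \left(-3 + 6\right) 39 = 3 \cdot 39 = 117$)
$q{\left(88 \right)} - 490481 = 117 - 490481 = -490364$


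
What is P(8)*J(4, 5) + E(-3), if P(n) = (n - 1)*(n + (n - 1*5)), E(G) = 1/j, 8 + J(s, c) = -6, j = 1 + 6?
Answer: -7545/7 ≈ -1077.9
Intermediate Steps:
j = 7
J(s, c) = -14 (J(s, c) = -8 - 6 = -14)
E(G) = ⅐ (E(G) = 1/7 = ⅐)
P(n) = (-1 + n)*(-5 + 2*n) (P(n) = (-1 + n)*(n + (n - 5)) = (-1 + n)*(n + (-5 + n)) = (-1 + n)*(-5 + 2*n))
P(8)*J(4, 5) + E(-3) = (5 - 7*8 + 2*8²)*(-14) + ⅐ = (5 - 56 + 2*64)*(-14) + ⅐ = (5 - 56 + 128)*(-14) + ⅐ = 77*(-14) + ⅐ = -1078 + ⅐ = -7545/7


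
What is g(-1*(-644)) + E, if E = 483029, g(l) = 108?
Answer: 483137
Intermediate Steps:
g(-1*(-644)) + E = 108 + 483029 = 483137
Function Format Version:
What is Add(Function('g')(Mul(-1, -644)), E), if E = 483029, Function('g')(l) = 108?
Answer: 483137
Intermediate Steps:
Add(Function('g')(Mul(-1, -644)), E) = Add(108, 483029) = 483137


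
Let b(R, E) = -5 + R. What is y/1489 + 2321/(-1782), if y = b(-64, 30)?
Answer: -325357/241218 ≈ -1.3488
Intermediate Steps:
y = -69 (y = -5 - 64 = -69)
y/1489 + 2321/(-1782) = -69/1489 + 2321/(-1782) = -69*1/1489 + 2321*(-1/1782) = -69/1489 - 211/162 = -325357/241218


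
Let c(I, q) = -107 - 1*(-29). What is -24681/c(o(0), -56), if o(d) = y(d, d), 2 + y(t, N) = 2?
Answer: 8227/26 ≈ 316.42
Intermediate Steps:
y(t, N) = 0 (y(t, N) = -2 + 2 = 0)
o(d) = 0
c(I, q) = -78 (c(I, q) = -107 + 29 = -78)
-24681/c(o(0), -56) = -24681/(-78) = -24681*(-1/78) = 8227/26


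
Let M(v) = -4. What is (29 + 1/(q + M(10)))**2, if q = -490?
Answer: 205205625/244036 ≈ 840.88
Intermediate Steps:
(29 + 1/(q + M(10)))**2 = (29 + 1/(-490 - 4))**2 = (29 + 1/(-494))**2 = (29 - 1/494)**2 = (14325/494)**2 = 205205625/244036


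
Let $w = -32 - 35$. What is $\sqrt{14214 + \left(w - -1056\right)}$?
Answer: $\sqrt{15203} \approx 123.3$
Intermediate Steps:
$w = -67$ ($w = -32 - 35 = -67$)
$\sqrt{14214 + \left(w - -1056\right)} = \sqrt{14214 - -989} = \sqrt{14214 + \left(-67 + 1056\right)} = \sqrt{14214 + 989} = \sqrt{15203}$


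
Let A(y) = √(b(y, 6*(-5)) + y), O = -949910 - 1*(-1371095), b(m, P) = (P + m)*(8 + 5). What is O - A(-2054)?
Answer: 421185 - I*√29146 ≈ 4.2119e+5 - 170.72*I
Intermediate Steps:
b(m, P) = 13*P + 13*m (b(m, P) = (P + m)*13 = 13*P + 13*m)
O = 421185 (O = -949910 + 1371095 = 421185)
A(y) = √(-390 + 14*y) (A(y) = √((13*(6*(-5)) + 13*y) + y) = √((13*(-30) + 13*y) + y) = √((-390 + 13*y) + y) = √(-390 + 14*y))
O - A(-2054) = 421185 - √(-390 + 14*(-2054)) = 421185 - √(-390 - 28756) = 421185 - √(-29146) = 421185 - I*√29146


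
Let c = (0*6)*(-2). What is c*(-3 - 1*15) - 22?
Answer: -22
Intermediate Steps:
c = 0 (c = 0*(-2) = 0)
c*(-3 - 1*15) - 22 = 0*(-3 - 1*15) - 22 = 0*(-3 - 15) - 22 = 0*(-18) - 22 = 0 - 22 = -22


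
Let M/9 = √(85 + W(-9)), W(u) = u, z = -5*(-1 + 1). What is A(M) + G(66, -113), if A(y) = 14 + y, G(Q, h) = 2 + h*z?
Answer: 16 + 18*√19 ≈ 94.460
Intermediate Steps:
z = 0 (z = -5*0 = 0)
M = 18*√19 (M = 9*√(85 - 9) = 9*√76 = 9*(2*√19) = 18*√19 ≈ 78.460)
G(Q, h) = 2 (G(Q, h) = 2 + h*0 = 2 + 0 = 2)
A(M) + G(66, -113) = (14 + 18*√19) + 2 = 16 + 18*√19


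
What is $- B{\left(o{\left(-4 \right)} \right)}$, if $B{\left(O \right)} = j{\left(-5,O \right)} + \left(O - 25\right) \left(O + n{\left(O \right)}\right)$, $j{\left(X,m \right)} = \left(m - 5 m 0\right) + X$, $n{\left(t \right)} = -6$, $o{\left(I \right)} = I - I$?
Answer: $-145$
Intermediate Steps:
$o{\left(I \right)} = 0$
$j{\left(X,m \right)} = X + m$ ($j{\left(X,m \right)} = \left(m - 0\right) + X = \left(m + 0\right) + X = m + X = X + m$)
$B{\left(O \right)} = -5 + O + \left(-25 + O\right) \left(-6 + O\right)$ ($B{\left(O \right)} = \left(-5 + O\right) + \left(O - 25\right) \left(O - 6\right) = \left(-5 + O\right) + \left(-25 + O\right) \left(-6 + O\right) = -5 + O + \left(-25 + O\right) \left(-6 + O\right)$)
$- B{\left(o{\left(-4 \right)} \right)} = - (145 + 0^{2} - 0) = - (145 + 0 + 0) = \left(-1\right) 145 = -145$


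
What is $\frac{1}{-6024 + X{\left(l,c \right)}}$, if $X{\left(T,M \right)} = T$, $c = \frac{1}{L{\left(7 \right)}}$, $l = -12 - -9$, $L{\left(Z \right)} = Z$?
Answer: $- \frac{1}{6027} \approx -0.00016592$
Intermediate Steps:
$l = -3$ ($l = -12 + 9 = -3$)
$c = \frac{1}{7} \approx 0.14286$
$\frac{1}{-6024 + X{\left(l,c \right)}} = \frac{1}{-6024 - 3} = \frac{1}{-6027} = - \frac{1}{6027}$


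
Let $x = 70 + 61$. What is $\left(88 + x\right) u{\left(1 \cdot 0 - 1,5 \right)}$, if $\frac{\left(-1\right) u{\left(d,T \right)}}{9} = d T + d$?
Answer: $11826$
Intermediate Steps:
$u{\left(d,T \right)} = - 9 d - 9 T d$ ($u{\left(d,T \right)} = - 9 \left(d T + d\right) = - 9 \left(T d + d\right) = - 9 \left(d + T d\right) = - 9 d - 9 T d$)
$x = 131$
$\left(88 + x\right) u{\left(1 \cdot 0 - 1,5 \right)} = \left(88 + 131\right) \left(- 9 \left(1 \cdot 0 - 1\right) \left(1 + 5\right)\right) = 219 \left(\left(-9\right) \left(0 - 1\right) 6\right) = 219 \left(\left(-9\right) \left(-1\right) 6\right) = 219 \cdot 54 = 11826$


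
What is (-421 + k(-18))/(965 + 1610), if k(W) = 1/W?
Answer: -7579/46350 ≈ -0.16352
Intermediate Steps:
(-421 + k(-18))/(965 + 1610) = (-421 + 1/(-18))/(965 + 1610) = (-421 - 1/18)/2575 = -7579/18*1/2575 = -7579/46350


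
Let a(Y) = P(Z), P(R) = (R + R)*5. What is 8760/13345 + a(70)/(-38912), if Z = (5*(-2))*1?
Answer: 17110181/25964032 ≈ 0.65900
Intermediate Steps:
Z = -10 (Z = -10*1 = -10)
P(R) = 10*R (P(R) = (2*R)*5 = 10*R)
a(Y) = -100 (a(Y) = 10*(-10) = -100)
8760/13345 + a(70)/(-38912) = 8760/13345 - 100/(-38912) = 8760*(1/13345) - 100*(-1/38912) = 1752/2669 + 25/9728 = 17110181/25964032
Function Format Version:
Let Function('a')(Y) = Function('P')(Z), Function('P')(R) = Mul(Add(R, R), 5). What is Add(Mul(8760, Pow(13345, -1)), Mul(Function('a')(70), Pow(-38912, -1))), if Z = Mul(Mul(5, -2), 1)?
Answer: Rational(17110181, 25964032) ≈ 0.65900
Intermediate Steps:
Z = -10 (Z = Mul(-10, 1) = -10)
Function('P')(R) = Mul(10, R) (Function('P')(R) = Mul(Mul(2, R), 5) = Mul(10, R))
Function('a')(Y) = -100 (Function('a')(Y) = Mul(10, -10) = -100)
Add(Mul(8760, Pow(13345, -1)), Mul(Function('a')(70), Pow(-38912, -1))) = Add(Mul(8760, Pow(13345, -1)), Mul(-100, Pow(-38912, -1))) = Add(Mul(8760, Rational(1, 13345)), Mul(-100, Rational(-1, 38912))) = Add(Rational(1752, 2669), Rational(25, 9728)) = Rational(17110181, 25964032)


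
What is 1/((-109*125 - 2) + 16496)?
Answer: 1/2869 ≈ 0.00034855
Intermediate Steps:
1/((-109*125 - 2) + 16496) = 1/((-13625 - 2) + 16496) = 1/(-13627 + 16496) = 1/2869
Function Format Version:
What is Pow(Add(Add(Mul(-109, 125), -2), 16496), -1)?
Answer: Rational(1, 2869) ≈ 0.00034855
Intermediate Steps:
Pow(Add(Add(Mul(-109, 125), -2), 16496), -1) = Pow(Add(Add(-13625, -2), 16496), -1) = Pow(Add(-13627, 16496), -1) = Pow(2869, -1) = Rational(1, 2869)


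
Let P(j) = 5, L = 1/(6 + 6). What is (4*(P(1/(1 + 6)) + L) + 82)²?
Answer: 94249/9 ≈ 10472.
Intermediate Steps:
L = 1/12 ≈ 0.083333
(4*(P(1/(1 + 6)) + L) + 82)² = (4*(5 + 1/12) + 82)² = (4*(61/12) + 82)² = (61/3 + 82)² = (307/3)² = 94249/9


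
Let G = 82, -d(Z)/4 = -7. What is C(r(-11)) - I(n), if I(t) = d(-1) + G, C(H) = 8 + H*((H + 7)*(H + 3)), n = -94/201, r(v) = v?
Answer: -454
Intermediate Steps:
d(Z) = 28 (d(Z) = -4*(-7) = 28)
n = -94/201 (n = -94*1/201 = -94/201 ≈ -0.46766)
C(H) = 8 + H*(3 + H)*(7 + H) (C(H) = 8 + H*((7 + H)*(3 + H)) = 8 + H*((3 + H)*(7 + H)) = 8 + H*(3 + H)*(7 + H))
I(t) = 110 (I(t) = 28 + 82 = 110)
C(r(-11)) - I(n) = (8 + (-11)³ + 10*(-11)² + 21*(-11)) - 1*110 = (8 - 1331 + 10*121 - 231) - 110 = (8 - 1331 + 1210 - 231) - 110 = -344 - 110 = -454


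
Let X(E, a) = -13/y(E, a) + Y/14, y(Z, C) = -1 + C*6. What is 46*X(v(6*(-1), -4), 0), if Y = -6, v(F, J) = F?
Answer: 4048/7 ≈ 578.29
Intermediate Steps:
y(Z, C) = -1 + 6*C
X(E, a) = -3/7 - 13/(-1 + 6*a) (X(E, a) = -13/(-1 + 6*a) - 6/14 = -13/(-1 + 6*a) - 6*1/14 = -13/(-1 + 6*a) - 3/7 = -3/7 - 13/(-1 + 6*a))
46*X(v(6*(-1), -4), 0) = 46*(2*(-44 - 9*0)/(7*(-1 + 6*0))) = 46*(2*(-44 + 0)/(7*(-1 + 0))) = 46*((2/7)*(-44)/(-1)) = 46*((2/7)*(-1)*(-44)) = 46*(88/7) = 4048/7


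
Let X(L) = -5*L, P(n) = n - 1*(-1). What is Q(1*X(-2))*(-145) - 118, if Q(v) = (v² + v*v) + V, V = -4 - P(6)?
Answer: -27523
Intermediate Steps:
P(n) = 1 + n (P(n) = n + 1 = 1 + n)
V = -11 (V = -4 - (1 + 6) = -4 - 1*7 = -4 - 7 = -11)
Q(v) = -11 + 2*v² (Q(v) = (v² + v*v) - 11 = (v² + v²) - 11 = 2*v² - 11 = -11 + 2*v²)
Q(1*X(-2))*(-145) - 118 = (-11 + 2*(1*(-5*(-2)))²)*(-145) - 118 = (-11 + 2*(1*10)²)*(-145) - 118 = (-11 + 2*10²)*(-145) - 118 = (-11 + 2*100)*(-145) - 118 = (-11 + 200)*(-145) - 118 = 189*(-145) - 118 = -27405 - 118 = -27523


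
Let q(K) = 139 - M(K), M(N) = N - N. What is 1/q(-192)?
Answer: 1/139 ≈ 0.0071942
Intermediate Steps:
M(N) = 0
q(K) = 139 (q(K) = 139 - 1*0 = 139 + 0 = 139)
1/q(-192) = 1/139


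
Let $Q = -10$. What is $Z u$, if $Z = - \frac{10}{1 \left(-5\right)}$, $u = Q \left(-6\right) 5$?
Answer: $600$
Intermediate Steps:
$u = 300$ ($u = \left(-10\right) \left(-6\right) 5 = 60 \cdot 5 = 300$)
$Z = 2$ ($Z = - \frac{10}{-5} = \left(-10\right) \left(- \frac{1}{5}\right) = 2$)
$Z u = 2 \cdot 300 = 600$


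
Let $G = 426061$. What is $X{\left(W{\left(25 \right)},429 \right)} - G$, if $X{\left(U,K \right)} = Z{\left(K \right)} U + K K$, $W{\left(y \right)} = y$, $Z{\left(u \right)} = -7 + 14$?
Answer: $-241845$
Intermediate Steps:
$Z{\left(u \right)} = 7$
$X{\left(U,K \right)} = K^{2} + 7 U$ ($X{\left(U,K \right)} = 7 U + K K = 7 U + K^{2} = K^{2} + 7 U$)
$X{\left(W{\left(25 \right)},429 \right)} - G = \left(429^{2} + 7 \cdot 25\right) - 426061 = \left(184041 + 175\right) - 426061 = 184216 - 426061 = -241845$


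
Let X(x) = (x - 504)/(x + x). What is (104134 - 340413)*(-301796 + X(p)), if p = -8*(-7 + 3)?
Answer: 570478397133/8 ≈ 7.1310e+10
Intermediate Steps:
p = 32 (p = -8*(-4) = 32)
X(x) = (-504 + x)/(2*x) (X(x) = (-504 + x)/((2*x)) = (-504 + x)*(1/(2*x)) = (-504 + x)/(2*x))
(104134 - 340413)*(-301796 + X(p)) = (104134 - 340413)*(-301796 + (½)*(-504 + 32)/32) = -236279*(-301796 + (½)*(1/32)*(-472)) = -236279*(-301796 - 59/8) = -236279*(-2414427/8) = 570478397133/8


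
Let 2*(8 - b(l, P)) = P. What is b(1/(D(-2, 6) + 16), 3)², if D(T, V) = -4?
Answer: 169/4 ≈ 42.250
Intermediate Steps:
b(l, P) = 8 - P/2
b(1/(D(-2, 6) + 16), 3)² = (8 - ½*3)² = (8 - 3/2)² = (13/2)² = 169/4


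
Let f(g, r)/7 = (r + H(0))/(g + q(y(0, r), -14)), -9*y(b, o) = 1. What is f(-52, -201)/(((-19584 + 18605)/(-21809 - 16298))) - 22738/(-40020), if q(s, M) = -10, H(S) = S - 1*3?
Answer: 544785081761/607283490 ≈ 897.08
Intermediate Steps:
y(b, o) = -⅑ (y(b, o) = -⅑*1 = -⅑)
H(S) = -3 + S (H(S) = S - 3 = -3 + S)
f(g, r) = 7*(-3 + r)/(-10 + g) (f(g, r) = 7*((r + (-3 + 0))/(g - 10)) = 7*((r - 3)/(-10 + g)) = 7*((-3 + r)/(-10 + g)) = 7*(-3 + r)/(-10 + g))
f(-52, -201)/(((-19584 + 18605)/(-21809 - 16298))) - 22738/(-40020) = (7*(-3 - 201)/(-10 - 52))/(((-19584 + 18605)/(-21809 - 16298))) - 22738/(-40020) = (7*(-204)/(-62))/((-979/(-38107))) - 22738*(-1/40020) = (7*(-1/62)*(-204))/((-979*(-1/38107))) + 11369/20010 = 714/(31*(979/38107)) + 11369/20010 = (714/31)*(38107/979) + 11369/20010 = 27208398/30349 + 11369/20010 = 544785081761/607283490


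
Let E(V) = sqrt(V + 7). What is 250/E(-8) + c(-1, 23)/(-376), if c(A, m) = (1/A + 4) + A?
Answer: -1/188 - 250*I ≈ -0.0053191 - 250.0*I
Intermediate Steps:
E(V) = sqrt(7 + V)
c(A, m) = 4 + A + 1/A (c(A, m) = (4 + 1/A) + A = 4 + A + 1/A)
250/E(-8) + c(-1, 23)/(-376) = 250/(sqrt(7 - 8)) + (4 - 1 + 1/(-1))/(-376) = 250/(sqrt(-1)) + (4 - 1 - 1)*(-1/376) = 250/I + 2*(-1/376) = 250*(-I) - 1/188 = -250*I - 1/188 = -1/188 - 250*I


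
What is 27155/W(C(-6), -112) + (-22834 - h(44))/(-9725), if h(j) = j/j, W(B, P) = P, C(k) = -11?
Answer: -52304971/217840 ≈ -240.11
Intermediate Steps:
h(j) = 1
27155/W(C(-6), -112) + (-22834 - h(44))/(-9725) = 27155/(-112) + (-22834 - 1*1)/(-9725) = 27155*(-1/112) + (-22834 - 1)*(-1/9725) = -27155/112 - 22835*(-1/9725) = -27155/112 + 4567/1945 = -52304971/217840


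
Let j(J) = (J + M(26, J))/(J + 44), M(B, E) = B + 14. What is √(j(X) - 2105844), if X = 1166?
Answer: I*√6370175085/55 ≈ 1451.2*I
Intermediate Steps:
M(B, E) = 14 + B
j(J) = (40 + J)/(44 + J) (j(J) = (J + (14 + 26))/(J + 44) = (J + 40)/(44 + J) = (40 + J)/(44 + J))
√(j(X) - 2105844) = √((40 + 1166)/(44 + 1166) - 2105844) = √(1206/1210 - 2105844) = √((1/1210)*1206 - 2105844) = √(603/605 - 2105844) = √(-1274035017/605) = I*√6370175085/55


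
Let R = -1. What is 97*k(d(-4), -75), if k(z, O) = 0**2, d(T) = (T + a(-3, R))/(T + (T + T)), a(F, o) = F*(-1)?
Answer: 0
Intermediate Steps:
a(F, o) = -F
d(T) = (3 + T)/(3*T) (d(T) = (T - 1*(-3))/(T + (T + T)) = (T + 3)/(T + 2*T) = (3 + T)/((3*T)) = (3 + T)*(1/(3*T)) = (3 + T)/(3*T))
k(z, O) = 0
97*k(d(-4), -75) = 97*0 = 0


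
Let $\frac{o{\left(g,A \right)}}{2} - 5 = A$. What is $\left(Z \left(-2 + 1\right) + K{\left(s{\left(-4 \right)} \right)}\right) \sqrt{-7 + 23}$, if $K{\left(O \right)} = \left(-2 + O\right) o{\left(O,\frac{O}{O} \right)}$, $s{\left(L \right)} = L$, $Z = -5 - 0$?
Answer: $-268$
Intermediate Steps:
$Z = -5$ ($Z = -5 + 0 = -5$)
$o{\left(g,A \right)} = 10 + 2 A$
$K{\left(O \right)} = -24 + 12 O$ ($K{\left(O \right)} = \left(-2 + O\right) \left(10 + 2 \frac{O}{O}\right) = \left(-2 + O\right) \left(10 + 2 \cdot 1\right) = \left(-2 + O\right) \left(10 + 2\right) = \left(-2 + O\right) 12 = -24 + 12 O$)
$\left(Z \left(-2 + 1\right) + K{\left(s{\left(-4 \right)} \right)}\right) \sqrt{-7 + 23} = \left(- 5 \left(-2 + 1\right) + \left(-24 + 12 \left(-4\right)\right)\right) \sqrt{-7 + 23} = \left(\left(-5\right) \left(-1\right) - 72\right) \sqrt{16} = \left(5 - 72\right) 4 = \left(-67\right) 4 = -268$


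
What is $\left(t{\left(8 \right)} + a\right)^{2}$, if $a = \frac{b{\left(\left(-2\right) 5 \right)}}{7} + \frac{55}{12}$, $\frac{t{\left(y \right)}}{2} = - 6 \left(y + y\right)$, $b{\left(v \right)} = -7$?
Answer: $\frac{5112121}{144} \approx 35501.0$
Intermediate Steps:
$t{\left(y \right)} = - 24 y$ ($t{\left(y \right)} = 2 \left(- 6 \left(y + y\right)\right) = 2 \left(- 6 \cdot 2 y\right) = 2 \left(- 12 y\right) = - 24 y$)
$a = \frac{43}{12}$ ($a = - \frac{7}{7} + \frac{55}{12} = \left(-7\right) \frac{1}{7} + 55 \cdot \frac{1}{12} = -1 + \frac{55}{12} = \frac{43}{12} \approx 3.5833$)
$\left(t{\left(8 \right)} + a\right)^{2} = \left(\left(-24\right) 8 + \frac{43}{12}\right)^{2} = \left(-192 + \frac{43}{12}\right)^{2} = \left(- \frac{2261}{12}\right)^{2} = \frac{5112121}{144}$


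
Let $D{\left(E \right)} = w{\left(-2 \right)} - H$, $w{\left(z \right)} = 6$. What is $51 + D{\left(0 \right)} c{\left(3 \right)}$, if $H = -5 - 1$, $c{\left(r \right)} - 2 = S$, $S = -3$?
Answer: $39$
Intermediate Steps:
$c{\left(r \right)} = -1$ ($c{\left(r \right)} = 2 - 3 = -1$)
$H = -6$ ($H = -5 - 1 = -6$)
$D{\left(E \right)} = 12$ ($D{\left(E \right)} = 6 - -6 = 6 + 6 = 12$)
$51 + D{\left(0 \right)} c{\left(3 \right)} = 51 + 12 \left(-1\right) = 51 - 12 = 39$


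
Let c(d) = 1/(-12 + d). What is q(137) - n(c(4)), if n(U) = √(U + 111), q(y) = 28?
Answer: 28 - √1774/4 ≈ 17.470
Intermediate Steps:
n(U) = √(111 + U)
q(137) - n(c(4)) = 28 - √(111 + 1/(-12 + 4)) = 28 - √(111 + 1/(-8)) = 28 - √(111 - ⅛) = 28 - √(887/8) = 28 - √1774/4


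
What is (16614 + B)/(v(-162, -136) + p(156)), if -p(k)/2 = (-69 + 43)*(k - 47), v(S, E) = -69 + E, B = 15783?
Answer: 10799/1821 ≈ 5.9303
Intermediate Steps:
p(k) = -2444 + 52*k (p(k) = -2*(-69 + 43)*(k - 47) = -(-52)*(-47 + k) = -2*(1222 - 26*k) = -2444 + 52*k)
(16614 + B)/(v(-162, -136) + p(156)) = (16614 + 15783)/((-69 - 136) + (-2444 + 52*156)) = 32397/(-205 + (-2444 + 8112)) = 32397/(-205 + 5668) = 32397/5463 = 32397*(1/5463) = 10799/1821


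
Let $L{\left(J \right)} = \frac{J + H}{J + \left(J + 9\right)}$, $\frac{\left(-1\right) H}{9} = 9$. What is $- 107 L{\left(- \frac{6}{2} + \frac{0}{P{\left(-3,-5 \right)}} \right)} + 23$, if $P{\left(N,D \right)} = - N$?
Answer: $3019$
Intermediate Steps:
$H = -81$ ($H = \left(-9\right) 9 = -81$)
$L{\left(J \right)} = \frac{-81 + J}{9 + 2 J}$ ($L{\left(J \right)} = \frac{J - 81}{J + \left(J + 9\right)} = \frac{-81 + J}{J + \left(9 + J\right)} = \frac{-81 + J}{9 + 2 J}$)
$- 107 L{\left(- \frac{6}{2} + \frac{0}{P{\left(-3,-5 \right)}} \right)} + 23 = - 107 \frac{-81 + \left(- \frac{6}{2} + \frac{0}{\left(-1\right) \left(-3\right)}\right)}{9 + 2 \left(- \frac{6}{2} + \frac{0}{\left(-1\right) \left(-3\right)}\right)} + 23 = - 107 \frac{-81 - \left(3 + \frac{0}{3}\right)}{9 + 2 \left(\left(-6\right) \frac{1}{2} + \frac{0}{3}\right)} + 23 = - 107 \frac{-81 + \left(-3 + 0 \cdot \frac{1}{3}\right)}{9 + 2 \left(-3 + 0 \cdot \frac{1}{3}\right)} + 23 = - 107 \frac{-81 + \left(-3 + 0\right)}{9 + 2 \left(-3 + 0\right)} + 23 = - 107 \frac{-81 - 3}{9 + 2 \left(-3\right)} + 23 = - 107 \frac{1}{9 - 6} \left(-84\right) + 23 = - 107 \cdot \frac{1}{3} \left(-84\right) + 23 = \left(-107\right) \left(-28\right) + 23 = 2996 + 23 = 3019$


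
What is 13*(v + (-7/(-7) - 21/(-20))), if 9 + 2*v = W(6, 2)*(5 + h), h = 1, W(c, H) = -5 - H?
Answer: -6097/20 ≈ -304.85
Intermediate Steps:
v = -51/2 (v = -9/2 + ((-5 - 1*2)*(5 + 1))/2 = -9/2 + ((-5 - 2)*6)/2 = -9/2 + (-7*6)/2 = -9/2 + (½)*(-42) = -9/2 - 21 = -51/2 ≈ -25.500)
13*(v + (-7/(-7) - 21/(-20))) = 13*(-51/2 + (-7/(-7) - 21/(-20))) = 13*(-51/2 + (-7*(-⅐) - 21*(-1/20))) = 13*(-51/2 + (1 + 21/20)) = 13*(-51/2 + 41/20) = 13*(-469/20) = -6097/20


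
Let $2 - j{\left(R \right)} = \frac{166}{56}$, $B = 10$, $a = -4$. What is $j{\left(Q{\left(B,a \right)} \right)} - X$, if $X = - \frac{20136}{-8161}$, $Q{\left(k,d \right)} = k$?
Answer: $- \frac{784155}{228508} \approx -3.4316$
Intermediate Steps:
$X = \frac{20136}{8161}$ ($X = \left(-20136\right) \left(- \frac{1}{8161}\right) = \frac{20136}{8161} \approx 2.4673$)
$j{\left(R \right)} = - \frac{27}{28}$ ($j{\left(R \right)} = 2 - \frac{166}{56} = 2 - 166 \cdot \frac{1}{56} = 2 - \frac{83}{28} = - \frac{27}{28}$)
$j{\left(Q{\left(B,a \right)} \right)} - X = - \frac{27}{28} - \frac{20136}{8161} = - \frac{784155}{228508}$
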